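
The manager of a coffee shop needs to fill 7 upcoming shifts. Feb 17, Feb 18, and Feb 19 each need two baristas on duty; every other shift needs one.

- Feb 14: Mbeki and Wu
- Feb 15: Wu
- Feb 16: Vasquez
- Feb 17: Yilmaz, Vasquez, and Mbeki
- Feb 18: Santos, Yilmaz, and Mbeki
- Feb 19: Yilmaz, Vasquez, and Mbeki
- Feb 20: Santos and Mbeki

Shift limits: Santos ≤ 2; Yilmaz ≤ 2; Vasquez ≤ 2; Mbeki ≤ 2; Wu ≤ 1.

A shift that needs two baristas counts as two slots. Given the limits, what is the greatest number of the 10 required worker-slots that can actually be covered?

Total capacity across all baristas is 2+2+2+2+1 = 9, and 10 slots are needed, so at most 9 can be filled.
An assignment achieving 9: Feb 14→Mbeki, Feb 15→Wu, Feb 16→Vasquez, Feb 17→Yilmaz+Vasquez, Feb 18→Santos+Yilmaz, Feb 19→Mbeki, Feb 20→Santos.
Loads: Santos 2/2, Yilmaz 2/2, Vasquez 2/2, Mbeki 2/2, Wu 1/1.

9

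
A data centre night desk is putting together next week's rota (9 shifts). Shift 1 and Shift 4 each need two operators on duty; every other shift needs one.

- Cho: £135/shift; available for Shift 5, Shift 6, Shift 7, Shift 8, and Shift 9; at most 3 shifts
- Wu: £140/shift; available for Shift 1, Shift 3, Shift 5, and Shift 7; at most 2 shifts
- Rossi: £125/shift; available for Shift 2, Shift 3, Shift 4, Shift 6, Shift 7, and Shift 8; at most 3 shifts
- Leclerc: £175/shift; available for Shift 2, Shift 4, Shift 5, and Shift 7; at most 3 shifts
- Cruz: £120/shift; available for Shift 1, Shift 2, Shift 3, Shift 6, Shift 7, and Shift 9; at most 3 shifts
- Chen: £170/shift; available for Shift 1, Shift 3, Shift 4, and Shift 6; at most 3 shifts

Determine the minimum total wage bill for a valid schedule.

£1450

Picking the cheapest available operator for each shift independently would cost £1415, but that ignores the shift limits.
An optimal schedule: Shift 1→Cruz+Wu, Shift 2→Cruz, Shift 3→Rossi, Shift 4→Rossi+Chen, Shift 5→Cho, Shift 6→Cho, Shift 7→Cho, Shift 8→Rossi, Shift 9→Cruz.
Total: 120 + 140 + 120 + 125 + 125 + 170 + 135 + 135 + 135 + 125 + 120 = £1450.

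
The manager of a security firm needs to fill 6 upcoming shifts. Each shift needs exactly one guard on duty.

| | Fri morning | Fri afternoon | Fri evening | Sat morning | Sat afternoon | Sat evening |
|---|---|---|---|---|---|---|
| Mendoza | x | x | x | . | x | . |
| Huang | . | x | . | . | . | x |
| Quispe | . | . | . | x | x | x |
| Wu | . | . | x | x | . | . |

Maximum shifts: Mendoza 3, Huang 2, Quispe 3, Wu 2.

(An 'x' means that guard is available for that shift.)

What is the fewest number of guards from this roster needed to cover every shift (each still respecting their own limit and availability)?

6 slots to fill and no one can take more than 3, so at least ⌈6/3⌉ = 2 guards are needed.
Mendoza and Quispe alone can cover everything: Fri morning→Mendoza, Fri afternoon→Mendoza, Fri evening→Mendoza, Sat morning→Quispe, Sat afternoon→Quispe, Sat evening→Quispe.

2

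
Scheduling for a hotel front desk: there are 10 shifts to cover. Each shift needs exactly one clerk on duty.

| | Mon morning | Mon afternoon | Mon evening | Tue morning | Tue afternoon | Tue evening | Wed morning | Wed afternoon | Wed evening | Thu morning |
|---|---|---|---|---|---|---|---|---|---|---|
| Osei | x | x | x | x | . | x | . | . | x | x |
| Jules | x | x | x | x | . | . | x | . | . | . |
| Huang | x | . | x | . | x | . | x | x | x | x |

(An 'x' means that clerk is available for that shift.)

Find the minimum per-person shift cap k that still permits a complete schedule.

With 3 clerks and 10 worker-slots to fill, someone must work at least ⌈10/3⌉ = 4 shifts, so k ≥ 4.
k = 4 works: Mon morning→Jules, Mon afternoon→Osei, Mon evening→Jules, Tue morning→Osei, Tue afternoon→Huang, Tue evening→Osei, Wed morning→Jules, Wed afternoon→Huang, Wed evening→Osei, Thu morning→Huang.
Loads: Osei 4, Jules 3, Huang 3 — all ≤ 4.

4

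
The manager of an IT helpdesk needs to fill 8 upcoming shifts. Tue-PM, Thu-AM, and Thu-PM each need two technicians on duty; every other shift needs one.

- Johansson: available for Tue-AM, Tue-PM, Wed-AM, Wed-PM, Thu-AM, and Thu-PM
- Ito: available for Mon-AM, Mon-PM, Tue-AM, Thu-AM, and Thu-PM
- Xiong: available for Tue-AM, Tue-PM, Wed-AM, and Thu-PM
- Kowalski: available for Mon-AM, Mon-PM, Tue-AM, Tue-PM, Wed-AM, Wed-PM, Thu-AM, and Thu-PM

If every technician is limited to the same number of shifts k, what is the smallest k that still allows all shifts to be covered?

3

With 4 technicians and 11 worker-slots to fill, someone must work at least ⌈11/4⌉ = 3 shifts, so k ≥ 3.
k = 3 works: Mon-AM→Ito, Mon-PM→Ito, Tue-AM→Xiong, Tue-PM→Johansson+Xiong, Wed-AM→Johansson, Wed-PM→Johansson, Thu-AM→Ito+Kowalski, Thu-PM→Xiong+Kowalski.
Loads: Johansson 3, Ito 3, Xiong 3, Kowalski 2 — all ≤ 3.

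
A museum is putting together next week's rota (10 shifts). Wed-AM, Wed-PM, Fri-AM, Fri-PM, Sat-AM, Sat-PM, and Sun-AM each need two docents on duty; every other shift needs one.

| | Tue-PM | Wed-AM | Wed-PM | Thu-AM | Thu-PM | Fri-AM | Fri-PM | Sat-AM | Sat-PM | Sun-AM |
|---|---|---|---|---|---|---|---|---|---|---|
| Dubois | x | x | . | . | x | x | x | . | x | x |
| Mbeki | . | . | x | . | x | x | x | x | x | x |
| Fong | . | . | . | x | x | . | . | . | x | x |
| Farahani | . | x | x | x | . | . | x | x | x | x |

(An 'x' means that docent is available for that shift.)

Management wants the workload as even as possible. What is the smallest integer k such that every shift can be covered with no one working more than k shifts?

5

With 4 docents and 17 worker-slots to fill, someone must work at least ⌈17/4⌉ = 5 shifts, so k ≥ 5.
k = 5 works: Tue-PM→Dubois, Wed-AM→Dubois+Farahani, Wed-PM→Mbeki+Farahani, Thu-AM→Fong, Thu-PM→Dubois, Fri-AM→Dubois+Mbeki, Fri-PM→Dubois+Mbeki, Sat-AM→Mbeki+Farahani, Sat-PM→Mbeki+Fong, Sun-AM→Fong+Farahani.
Loads: Dubois 5, Mbeki 5, Fong 3, Farahani 4 — all ≤ 5.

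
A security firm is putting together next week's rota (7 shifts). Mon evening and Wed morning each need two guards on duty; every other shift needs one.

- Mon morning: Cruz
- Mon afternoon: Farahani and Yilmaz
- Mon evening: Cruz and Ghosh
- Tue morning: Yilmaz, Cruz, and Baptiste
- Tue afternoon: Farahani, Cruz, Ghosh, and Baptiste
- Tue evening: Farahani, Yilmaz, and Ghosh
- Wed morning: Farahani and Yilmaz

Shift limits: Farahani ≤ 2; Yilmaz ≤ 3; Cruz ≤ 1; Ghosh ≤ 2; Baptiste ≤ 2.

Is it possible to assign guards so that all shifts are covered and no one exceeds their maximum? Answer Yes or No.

No

Total capacity is 10 and 9 slots are needed, so capacity alone doesn't rule it out.
Shifts {Mon morning, Mon evening} need 3 worker-slots in total, but the guards available for any of those shifts (Cruz and Ghosh) can supply at most 2 among them. So no valid schedule exists.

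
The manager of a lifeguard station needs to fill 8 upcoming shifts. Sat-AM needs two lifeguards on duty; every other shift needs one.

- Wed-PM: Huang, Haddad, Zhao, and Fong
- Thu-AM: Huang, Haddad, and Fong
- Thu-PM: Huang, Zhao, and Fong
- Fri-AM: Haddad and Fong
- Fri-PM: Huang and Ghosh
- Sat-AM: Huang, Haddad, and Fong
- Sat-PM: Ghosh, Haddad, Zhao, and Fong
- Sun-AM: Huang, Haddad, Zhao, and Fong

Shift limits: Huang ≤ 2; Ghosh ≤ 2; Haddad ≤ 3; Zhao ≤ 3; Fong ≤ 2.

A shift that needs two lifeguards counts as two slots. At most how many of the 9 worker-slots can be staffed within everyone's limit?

9

Total capacity across all lifeguards is 2+2+3+3+2 = 12, and 9 slots are needed, so at most 9 can be filled.
An assignment achieving 9: Wed-PM→Haddad, Thu-AM→Huang, Thu-PM→Zhao, Fri-AM→Haddad, Fri-PM→Huang, Sat-AM→Haddad+Fong, Sat-PM→Ghosh, Sun-AM→Zhao.
Loads: Huang 2/2, Ghosh 1/2, Haddad 3/3, Zhao 2/3, Fong 1/2.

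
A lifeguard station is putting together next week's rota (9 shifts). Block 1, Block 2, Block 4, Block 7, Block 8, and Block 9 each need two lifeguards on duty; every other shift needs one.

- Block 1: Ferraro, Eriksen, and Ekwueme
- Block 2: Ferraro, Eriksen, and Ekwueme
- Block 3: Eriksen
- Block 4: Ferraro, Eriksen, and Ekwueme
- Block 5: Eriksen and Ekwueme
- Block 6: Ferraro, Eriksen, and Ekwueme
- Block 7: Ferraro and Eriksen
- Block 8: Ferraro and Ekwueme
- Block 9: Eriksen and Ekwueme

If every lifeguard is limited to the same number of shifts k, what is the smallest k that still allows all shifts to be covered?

With 3 lifeguards and 15 worker-slots to fill, someone must work at least ⌈15/3⌉ = 5 shifts, so k ≥ 5.
k = 5 works: Block 1→Ferraro+Eriksen, Block 2→Ferraro+Ekwueme, Block 3→Eriksen, Block 4→Ferraro+Ekwueme, Block 5→Eriksen, Block 6→Ekwueme, Block 7→Ferraro+Eriksen, Block 8→Ferraro+Ekwueme, Block 9→Eriksen+Ekwueme.
Loads: Ferraro 5, Eriksen 5, Ekwueme 5 — all ≤ 5.

5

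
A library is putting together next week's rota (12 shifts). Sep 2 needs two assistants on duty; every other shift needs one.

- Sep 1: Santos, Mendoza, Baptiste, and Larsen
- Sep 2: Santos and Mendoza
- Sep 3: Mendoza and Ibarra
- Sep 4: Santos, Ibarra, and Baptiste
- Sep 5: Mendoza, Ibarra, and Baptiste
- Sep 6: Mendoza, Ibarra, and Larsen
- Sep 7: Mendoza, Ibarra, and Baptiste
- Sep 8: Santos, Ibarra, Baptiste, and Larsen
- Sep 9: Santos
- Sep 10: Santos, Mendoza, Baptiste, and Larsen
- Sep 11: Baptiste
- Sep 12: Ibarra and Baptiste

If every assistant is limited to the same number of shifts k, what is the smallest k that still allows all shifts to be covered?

3

With 5 assistants and 13 worker-slots to fill, someone must work at least ⌈13/5⌉ = 3 shifts, so k ≥ 3.
k = 3 works: Sep 1→Baptiste, Sep 2→Santos+Mendoza, Sep 3→Mendoza, Sep 4→Santos, Sep 5→Mendoza, Sep 6→Ibarra, Sep 7→Ibarra, Sep 8→Baptiste, Sep 9→Santos, Sep 10→Larsen, Sep 11→Baptiste, Sep 12→Ibarra.
Loads: Santos 3, Mendoza 3, Ibarra 3, Baptiste 3, Larsen 1 — all ≤ 3.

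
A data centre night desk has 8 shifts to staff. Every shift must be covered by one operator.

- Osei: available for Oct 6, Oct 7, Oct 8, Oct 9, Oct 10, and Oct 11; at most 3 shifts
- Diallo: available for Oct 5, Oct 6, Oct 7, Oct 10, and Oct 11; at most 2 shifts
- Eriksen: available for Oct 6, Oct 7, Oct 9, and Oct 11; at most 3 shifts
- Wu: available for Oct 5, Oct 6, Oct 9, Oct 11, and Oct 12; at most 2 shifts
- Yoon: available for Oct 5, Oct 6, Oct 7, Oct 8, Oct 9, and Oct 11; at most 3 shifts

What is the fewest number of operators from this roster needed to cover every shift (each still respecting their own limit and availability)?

8 slots to fill and no one can take more than 3, so at least ⌈8/3⌉ = 3 operators are needed.
Osei, Eriksen, and Wu alone can cover everything: Oct 5→Wu, Oct 6→Eriksen, Oct 7→Osei, Oct 8→Osei, Oct 9→Eriksen, Oct 10→Osei, Oct 11→Eriksen, Oct 12→Wu.

3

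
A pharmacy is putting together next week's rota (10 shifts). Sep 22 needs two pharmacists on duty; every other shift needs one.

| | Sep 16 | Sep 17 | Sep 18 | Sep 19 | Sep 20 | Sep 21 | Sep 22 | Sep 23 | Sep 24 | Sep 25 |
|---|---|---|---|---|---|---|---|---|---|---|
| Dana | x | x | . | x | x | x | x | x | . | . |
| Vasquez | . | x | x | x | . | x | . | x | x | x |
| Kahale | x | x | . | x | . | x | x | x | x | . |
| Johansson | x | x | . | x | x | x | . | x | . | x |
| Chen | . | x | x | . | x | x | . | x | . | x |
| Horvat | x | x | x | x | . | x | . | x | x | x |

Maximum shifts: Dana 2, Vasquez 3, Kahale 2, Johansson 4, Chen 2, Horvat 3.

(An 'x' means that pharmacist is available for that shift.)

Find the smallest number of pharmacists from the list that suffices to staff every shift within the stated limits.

11 slots to fill and no one can take more than 4, so at least ⌈11/4⌉ = 3 pharmacists are needed.
Any 3 pharmacists together have capacity at most 4+3+3 = 10 < 11 slots, so 3 can never suffice.
Dana, Vasquez, Kahale, and Johansson alone can cover everything: Sep 16→Kahale, Sep 17→Johansson, Sep 18→Vasquez, Sep 19→Johansson, Sep 20→Dana, Sep 21→Johansson, Sep 22→Dana+Kahale, Sep 23→Johansson, Sep 24→Vasquez, Sep 25→Vasquez.

4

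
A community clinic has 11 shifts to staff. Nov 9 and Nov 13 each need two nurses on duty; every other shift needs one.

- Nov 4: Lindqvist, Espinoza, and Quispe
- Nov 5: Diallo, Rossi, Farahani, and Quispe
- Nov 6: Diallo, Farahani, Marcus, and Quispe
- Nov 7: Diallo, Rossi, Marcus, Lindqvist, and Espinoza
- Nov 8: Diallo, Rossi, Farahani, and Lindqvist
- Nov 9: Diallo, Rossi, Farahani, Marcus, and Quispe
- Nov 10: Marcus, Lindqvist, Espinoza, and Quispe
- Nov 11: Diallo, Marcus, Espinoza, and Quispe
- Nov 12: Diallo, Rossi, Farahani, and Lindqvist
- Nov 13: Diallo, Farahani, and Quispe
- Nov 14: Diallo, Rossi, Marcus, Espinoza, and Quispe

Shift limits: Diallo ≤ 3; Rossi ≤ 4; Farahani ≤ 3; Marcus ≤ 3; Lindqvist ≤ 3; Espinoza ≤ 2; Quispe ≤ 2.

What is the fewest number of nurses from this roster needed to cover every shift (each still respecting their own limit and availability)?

4

13 slots to fill and no one can take more than 4, so at least ⌈13/4⌉ = 4 nurses are needed.
Diallo, Rossi, Farahani, and Lindqvist alone can cover everything: Nov 4→Lindqvist, Nov 5→Rossi, Nov 6→Diallo, Nov 7→Rossi, Nov 8→Farahani, Nov 9→Rossi+Farahani, Nov 10→Lindqvist, Nov 11→Diallo, Nov 12→Lindqvist, Nov 13→Diallo+Farahani, Nov 14→Rossi.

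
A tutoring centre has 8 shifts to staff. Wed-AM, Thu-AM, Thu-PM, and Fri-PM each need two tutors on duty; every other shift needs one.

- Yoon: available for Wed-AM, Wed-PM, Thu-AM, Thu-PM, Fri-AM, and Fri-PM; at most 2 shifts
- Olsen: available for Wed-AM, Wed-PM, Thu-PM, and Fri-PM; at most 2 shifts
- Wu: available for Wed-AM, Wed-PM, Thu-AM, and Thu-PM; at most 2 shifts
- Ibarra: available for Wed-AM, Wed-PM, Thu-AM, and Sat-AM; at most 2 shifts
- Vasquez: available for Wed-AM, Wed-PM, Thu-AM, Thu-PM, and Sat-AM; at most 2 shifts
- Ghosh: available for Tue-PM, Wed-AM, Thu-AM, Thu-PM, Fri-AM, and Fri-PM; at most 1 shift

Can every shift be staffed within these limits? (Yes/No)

Total capacity is 2+2+2+2+2+1 = 11 but 12 worker-slots are needed — infeasible.

No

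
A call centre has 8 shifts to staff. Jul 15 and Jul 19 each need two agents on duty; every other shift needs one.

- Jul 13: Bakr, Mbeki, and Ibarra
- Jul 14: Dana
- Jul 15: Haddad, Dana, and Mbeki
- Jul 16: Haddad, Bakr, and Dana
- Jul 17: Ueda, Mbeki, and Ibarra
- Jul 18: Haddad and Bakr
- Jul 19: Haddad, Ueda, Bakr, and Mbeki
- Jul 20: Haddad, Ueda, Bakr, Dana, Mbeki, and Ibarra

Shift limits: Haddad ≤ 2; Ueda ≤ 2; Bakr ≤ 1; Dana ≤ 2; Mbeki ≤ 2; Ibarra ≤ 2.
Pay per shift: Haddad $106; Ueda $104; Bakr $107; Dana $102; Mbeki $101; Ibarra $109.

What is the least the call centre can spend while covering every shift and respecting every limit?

Jul 14 can only be covered by Dana, so that assignment is forced.
Picking the cheapest available agent for each shift independently would cost $1021, but that ignores the shift limits.
An optimal schedule: Jul 13→Bakr, Jul 14→Dana, Jul 15→Haddad+Mbeki, Jul 16→Dana, Jul 17→Ueda, Jul 18→Haddad, Jul 19→Ueda+Mbeki, Jul 20→Ibarra.
Total: 107 + 102 + 106 + 101 + 102 + 104 + 106 + 104 + 101 + 109 = $1042.

$1042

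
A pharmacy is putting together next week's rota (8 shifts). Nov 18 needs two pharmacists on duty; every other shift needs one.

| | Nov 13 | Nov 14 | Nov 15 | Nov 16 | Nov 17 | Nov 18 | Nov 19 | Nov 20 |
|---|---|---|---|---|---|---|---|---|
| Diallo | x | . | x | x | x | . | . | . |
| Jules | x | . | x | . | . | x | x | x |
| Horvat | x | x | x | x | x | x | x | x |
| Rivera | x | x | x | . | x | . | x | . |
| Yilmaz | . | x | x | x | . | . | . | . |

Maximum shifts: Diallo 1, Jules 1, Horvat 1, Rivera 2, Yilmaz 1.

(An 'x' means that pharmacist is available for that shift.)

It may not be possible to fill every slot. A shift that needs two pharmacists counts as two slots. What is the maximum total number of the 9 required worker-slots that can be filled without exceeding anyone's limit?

6

Total capacity across all pharmacists is 1+1+1+2+1 = 6, and 9 slots are needed, so at most 6 can be filled.
An assignment achieving 6: Nov 14→Rivera, Nov 15→Yilmaz, Nov 16→Diallo, Nov 17→Rivera, Nov 18→Jules+Horvat.
Loads: Diallo 1/1, Jules 1/1, Horvat 1/1, Rivera 2/2, Yilmaz 1/1.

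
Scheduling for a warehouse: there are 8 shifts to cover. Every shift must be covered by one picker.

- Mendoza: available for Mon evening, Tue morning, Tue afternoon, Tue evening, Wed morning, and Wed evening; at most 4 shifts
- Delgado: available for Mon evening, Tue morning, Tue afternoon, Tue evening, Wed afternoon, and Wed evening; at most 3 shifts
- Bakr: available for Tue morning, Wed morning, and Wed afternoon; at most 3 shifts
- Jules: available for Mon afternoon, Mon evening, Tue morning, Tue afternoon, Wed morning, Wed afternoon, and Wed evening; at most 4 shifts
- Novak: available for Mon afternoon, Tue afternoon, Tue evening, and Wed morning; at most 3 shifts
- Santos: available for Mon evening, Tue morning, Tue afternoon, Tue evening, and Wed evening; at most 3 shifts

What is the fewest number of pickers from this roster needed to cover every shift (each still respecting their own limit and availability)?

8 slots to fill and no one can take more than 4, so at least ⌈8/4⌉ = 2 pickers are needed.
Mendoza and Jules alone can cover everything: Mon afternoon→Jules, Mon evening→Mendoza, Tue morning→Mendoza, Tue afternoon→Mendoza, Tue evening→Mendoza, Wed morning→Jules, Wed afternoon→Jules, Wed evening→Jules.

2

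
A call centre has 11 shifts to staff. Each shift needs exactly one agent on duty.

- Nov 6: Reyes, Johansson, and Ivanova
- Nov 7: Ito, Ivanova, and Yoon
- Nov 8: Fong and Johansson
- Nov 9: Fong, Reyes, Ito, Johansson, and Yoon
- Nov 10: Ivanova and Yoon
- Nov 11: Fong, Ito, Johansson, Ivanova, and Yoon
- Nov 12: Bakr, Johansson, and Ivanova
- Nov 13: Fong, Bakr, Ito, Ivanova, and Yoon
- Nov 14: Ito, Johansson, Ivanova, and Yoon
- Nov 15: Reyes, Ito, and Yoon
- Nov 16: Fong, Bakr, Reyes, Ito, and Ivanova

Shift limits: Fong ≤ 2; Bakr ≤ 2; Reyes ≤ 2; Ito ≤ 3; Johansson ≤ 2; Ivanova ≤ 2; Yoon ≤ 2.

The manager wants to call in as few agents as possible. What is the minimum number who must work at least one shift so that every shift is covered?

5

11 slots to fill and no one can take more than 3, so at least ⌈11/3⌉ = 4 agents are needed.
Any 4 agents together have capacity at most 3+2+2+2 = 9 < 11 slots, so 4 can never suffice.
Fong, Bakr, Reyes, Ito, and Ivanova alone can cover everything: Nov 6→Reyes, Nov 7→Ito, Nov 8→Fong, Nov 9→Fong, Nov 10→Ivanova, Nov 11→Ito, Nov 12→Bakr, Nov 13→Bakr, Nov 14→Ito, Nov 15→Reyes, Nov 16→Ivanova.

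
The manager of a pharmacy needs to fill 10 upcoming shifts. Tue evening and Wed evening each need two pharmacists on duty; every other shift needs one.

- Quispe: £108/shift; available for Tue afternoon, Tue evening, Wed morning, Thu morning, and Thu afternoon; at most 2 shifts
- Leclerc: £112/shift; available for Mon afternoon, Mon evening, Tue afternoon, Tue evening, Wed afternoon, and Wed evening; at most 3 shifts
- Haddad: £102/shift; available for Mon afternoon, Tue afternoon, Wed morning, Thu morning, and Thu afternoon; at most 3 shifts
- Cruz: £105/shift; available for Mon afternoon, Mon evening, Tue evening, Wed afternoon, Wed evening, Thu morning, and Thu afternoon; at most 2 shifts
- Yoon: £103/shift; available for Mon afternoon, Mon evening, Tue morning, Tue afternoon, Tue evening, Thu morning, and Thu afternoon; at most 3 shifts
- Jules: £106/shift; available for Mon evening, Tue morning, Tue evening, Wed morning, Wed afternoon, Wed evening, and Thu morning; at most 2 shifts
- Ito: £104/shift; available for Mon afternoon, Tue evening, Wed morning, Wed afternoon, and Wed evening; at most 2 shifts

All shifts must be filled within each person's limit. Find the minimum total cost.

Picking the cheapest available pharmacist for each shift independently would cost £1236, but that ignores the shift limits.
An optimal schedule: Mon afternoon→Yoon, Mon evening→Yoon, Tue morning→Yoon, Tue afternoon→Haddad, Tue evening→Cruz+Jules, Wed morning→Haddad, Wed afternoon→Ito, Wed evening→Ito+Jules, Thu morning→Cruz, Thu afternoon→Haddad.
Total: 103 + 103 + 103 + 102 + 105 + 106 + 102 + 104 + 104 + 106 + 105 + 102 = £1245.

£1245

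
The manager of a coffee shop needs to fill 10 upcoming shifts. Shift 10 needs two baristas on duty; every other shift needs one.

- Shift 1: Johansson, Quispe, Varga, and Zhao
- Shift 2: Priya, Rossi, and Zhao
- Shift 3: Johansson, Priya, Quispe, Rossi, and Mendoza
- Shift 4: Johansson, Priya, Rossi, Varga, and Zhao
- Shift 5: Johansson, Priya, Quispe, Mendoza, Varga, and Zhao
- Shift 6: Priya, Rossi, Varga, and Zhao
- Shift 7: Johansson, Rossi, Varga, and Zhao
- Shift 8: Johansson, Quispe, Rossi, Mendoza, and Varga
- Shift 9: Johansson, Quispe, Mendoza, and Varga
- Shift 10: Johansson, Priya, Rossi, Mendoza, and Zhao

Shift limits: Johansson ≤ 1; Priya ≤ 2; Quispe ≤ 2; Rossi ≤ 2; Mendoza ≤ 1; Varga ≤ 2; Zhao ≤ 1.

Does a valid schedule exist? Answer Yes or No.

Yes

One valid schedule: Shift 1→Johansson, Shift 2→Priya, Shift 3→Quispe, Shift 4→Rossi, Shift 5→Varga, Shift 6→Priya, Shift 7→Rossi, Shift 8→Varga, Shift 9→Quispe, Shift 10→Mendoza+Zhao.
Loads: Johansson 1/1, Priya 2/2, Quispe 2/2, Rossi 2/2, Mendoza 1/1, Varga 2/2, Zhao 1/1 — all within limits.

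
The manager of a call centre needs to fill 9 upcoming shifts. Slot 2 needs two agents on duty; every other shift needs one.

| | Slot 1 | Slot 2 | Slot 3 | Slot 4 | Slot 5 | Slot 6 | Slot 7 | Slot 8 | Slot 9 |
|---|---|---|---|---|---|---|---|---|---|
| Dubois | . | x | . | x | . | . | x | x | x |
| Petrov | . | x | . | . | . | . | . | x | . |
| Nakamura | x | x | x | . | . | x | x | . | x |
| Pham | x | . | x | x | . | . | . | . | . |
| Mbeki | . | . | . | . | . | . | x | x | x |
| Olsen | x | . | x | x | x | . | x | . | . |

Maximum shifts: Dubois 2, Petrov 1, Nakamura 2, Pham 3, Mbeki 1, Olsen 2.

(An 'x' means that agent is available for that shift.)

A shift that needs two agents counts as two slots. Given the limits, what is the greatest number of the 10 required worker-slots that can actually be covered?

10

Total capacity across all agents is 2+1+2+3+1+2 = 11, and 10 slots are needed, so at most 10 can be filled.
An assignment achieving 10: Slot 1→Nakamura, Slot 2→Dubois+Petrov, Slot 3→Pham, Slot 4→Pham, Slot 5→Olsen, Slot 6→Nakamura, Slot 7→Olsen, Slot 8→Dubois, Slot 9→Mbeki.
Loads: Dubois 2/2, Petrov 1/1, Nakamura 2/2, Pham 2/3, Mbeki 1/1, Olsen 2/2.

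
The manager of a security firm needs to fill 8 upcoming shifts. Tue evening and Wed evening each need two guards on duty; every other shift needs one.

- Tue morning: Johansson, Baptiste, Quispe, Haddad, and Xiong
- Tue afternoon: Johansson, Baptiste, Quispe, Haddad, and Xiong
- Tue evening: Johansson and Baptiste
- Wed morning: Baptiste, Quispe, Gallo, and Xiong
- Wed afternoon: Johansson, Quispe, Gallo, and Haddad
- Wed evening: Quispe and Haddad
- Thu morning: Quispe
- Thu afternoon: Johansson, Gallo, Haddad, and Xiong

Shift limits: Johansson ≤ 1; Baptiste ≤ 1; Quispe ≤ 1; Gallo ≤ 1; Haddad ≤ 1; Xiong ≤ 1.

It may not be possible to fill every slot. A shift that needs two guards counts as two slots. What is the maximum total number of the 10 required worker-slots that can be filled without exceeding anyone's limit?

Total capacity across all guards is 1+1+1+1+1+1 = 6, and 10 slots are needed, so at most 6 can be filled.
An assignment achieving 6: Tue evening→Johansson+Baptiste, Wed morning→Gallo, Wed evening→Haddad, Thu morning→Quispe, Thu afternoon→Xiong.
Loads: Johansson 1/1, Baptiste 1/1, Quispe 1/1, Gallo 1/1, Haddad 1/1, Xiong 1/1.

6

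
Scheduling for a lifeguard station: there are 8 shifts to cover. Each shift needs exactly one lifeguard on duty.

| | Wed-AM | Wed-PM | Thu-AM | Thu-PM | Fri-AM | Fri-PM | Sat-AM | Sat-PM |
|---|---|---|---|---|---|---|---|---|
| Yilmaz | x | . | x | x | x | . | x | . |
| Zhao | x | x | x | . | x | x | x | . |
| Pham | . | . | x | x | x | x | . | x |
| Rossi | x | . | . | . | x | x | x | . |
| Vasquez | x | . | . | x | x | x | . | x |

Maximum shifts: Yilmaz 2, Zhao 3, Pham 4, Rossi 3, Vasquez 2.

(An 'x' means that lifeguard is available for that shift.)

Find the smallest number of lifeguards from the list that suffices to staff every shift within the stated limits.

3

8 slots to fill and no one can take more than 4, so at least ⌈8/4⌉ = 2 lifeguards are needed.
Any 2 lifeguards together have capacity at most 4+3 = 7 < 8 slots, so 2 can never suffice.
Yilmaz, Zhao, and Pham alone can cover everything: Wed-AM→Yilmaz, Wed-PM→Zhao, Thu-AM→Pham, Thu-PM→Yilmaz, Fri-AM→Pham, Fri-PM→Zhao, Sat-AM→Zhao, Sat-PM→Pham.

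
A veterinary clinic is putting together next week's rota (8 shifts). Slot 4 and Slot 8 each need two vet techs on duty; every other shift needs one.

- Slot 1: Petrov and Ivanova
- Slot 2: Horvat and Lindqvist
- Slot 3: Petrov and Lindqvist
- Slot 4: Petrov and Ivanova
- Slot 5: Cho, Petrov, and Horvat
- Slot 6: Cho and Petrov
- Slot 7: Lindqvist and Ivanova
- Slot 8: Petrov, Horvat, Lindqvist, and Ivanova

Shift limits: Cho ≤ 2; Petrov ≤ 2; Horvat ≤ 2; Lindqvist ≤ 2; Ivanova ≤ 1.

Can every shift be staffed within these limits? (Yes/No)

No

Shifts {Slot 1, Slot 3, Slot 4, Slot 7, Slot 8} need 7 worker-slots in total, but the vet techs available for any of those shifts (Petrov, Horvat, Lindqvist, and Ivanova) can supply at most 6 among them. So no valid schedule exists.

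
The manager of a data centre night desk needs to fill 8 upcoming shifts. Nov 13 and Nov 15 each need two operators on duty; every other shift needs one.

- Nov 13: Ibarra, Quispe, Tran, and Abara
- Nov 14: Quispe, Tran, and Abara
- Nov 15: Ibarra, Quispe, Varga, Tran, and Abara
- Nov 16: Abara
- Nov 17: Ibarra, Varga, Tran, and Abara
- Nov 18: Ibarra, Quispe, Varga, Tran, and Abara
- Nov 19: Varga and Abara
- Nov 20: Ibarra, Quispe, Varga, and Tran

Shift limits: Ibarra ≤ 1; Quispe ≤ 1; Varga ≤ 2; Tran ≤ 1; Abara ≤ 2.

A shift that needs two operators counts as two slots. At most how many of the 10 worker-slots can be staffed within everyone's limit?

Total capacity across all operators is 1+1+2+1+2 = 7, and 10 slots are needed, so at most 7 can be filled.
An assignment achieving 7: Nov 13→Ibarra+Tran, Nov 14→Quispe, Nov 15→Abara, Nov 16→Abara, Nov 17→Varga, Nov 19→Varga.
Loads: Ibarra 1/1, Quispe 1/1, Varga 2/2, Tran 1/1, Abara 2/2.

7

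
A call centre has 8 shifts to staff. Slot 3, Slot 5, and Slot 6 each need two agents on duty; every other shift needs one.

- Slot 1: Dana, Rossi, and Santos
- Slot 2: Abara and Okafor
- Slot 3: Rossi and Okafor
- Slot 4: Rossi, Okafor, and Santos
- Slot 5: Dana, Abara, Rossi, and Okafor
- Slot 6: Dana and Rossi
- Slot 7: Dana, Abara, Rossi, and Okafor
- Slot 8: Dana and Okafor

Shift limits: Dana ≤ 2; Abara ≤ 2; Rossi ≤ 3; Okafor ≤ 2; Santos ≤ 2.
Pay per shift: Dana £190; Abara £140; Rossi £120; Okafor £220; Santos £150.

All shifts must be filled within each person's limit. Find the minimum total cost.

Slot 3 can only be covered by Rossi and Okafor, so that assignment is forced.
Slot 6 can only be covered by Dana and Rossi, so that assignment is forced.
Picking the cheapest available agent for each shift independently would cost £1600, but that ignores the shift limits.
An optimal schedule: Slot 1→Santos, Slot 2→Abara, Slot 3→Rossi+Okafor, Slot 4→Santos, Slot 5→Rossi+Okafor, Slot 6→Dana+Rossi, Slot 7→Abara, Slot 8→Dana.
Total: 150 + 140 + 120 + 220 + 150 + 120 + 220 + 190 + 120 + 140 + 190 = £1760.

£1760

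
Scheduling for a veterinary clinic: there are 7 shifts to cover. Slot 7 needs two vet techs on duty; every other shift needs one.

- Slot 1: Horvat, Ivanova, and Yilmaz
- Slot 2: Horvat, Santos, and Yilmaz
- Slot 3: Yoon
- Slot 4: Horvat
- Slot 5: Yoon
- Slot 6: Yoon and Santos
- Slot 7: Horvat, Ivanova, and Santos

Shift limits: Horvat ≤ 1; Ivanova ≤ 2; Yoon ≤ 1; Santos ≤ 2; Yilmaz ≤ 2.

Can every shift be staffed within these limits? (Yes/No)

Total capacity is 8 and 8 slots are needed, so capacity alone doesn't rule it out.
Shifts {Slot 3, Slot 5} need 2 worker-slots in total, but the vet techs available for any of those shifts (Yoon) can supply at most 1 among them. So no valid schedule exists.

No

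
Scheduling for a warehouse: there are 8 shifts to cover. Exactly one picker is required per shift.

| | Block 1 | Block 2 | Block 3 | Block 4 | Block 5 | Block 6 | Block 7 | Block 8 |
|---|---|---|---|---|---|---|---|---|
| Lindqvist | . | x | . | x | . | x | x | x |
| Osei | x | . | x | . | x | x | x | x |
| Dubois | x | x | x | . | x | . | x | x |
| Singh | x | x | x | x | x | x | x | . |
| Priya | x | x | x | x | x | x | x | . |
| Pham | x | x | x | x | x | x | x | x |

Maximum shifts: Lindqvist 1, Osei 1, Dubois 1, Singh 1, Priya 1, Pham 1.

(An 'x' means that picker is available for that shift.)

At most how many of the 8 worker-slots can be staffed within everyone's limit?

6

Total capacity across all pickers is 1+1+1+1+1+1 = 6, and 8 slots are needed, so at most 6 can be filled.
An assignment achieving 6: Block 1→Dubois, Block 2→Singh, Block 3→Priya, Block 4→Lindqvist, Block 5→Pham, Block 8→Osei.
Loads: Lindqvist 1/1, Osei 1/1, Dubois 1/1, Singh 1/1, Priya 1/1, Pham 1/1.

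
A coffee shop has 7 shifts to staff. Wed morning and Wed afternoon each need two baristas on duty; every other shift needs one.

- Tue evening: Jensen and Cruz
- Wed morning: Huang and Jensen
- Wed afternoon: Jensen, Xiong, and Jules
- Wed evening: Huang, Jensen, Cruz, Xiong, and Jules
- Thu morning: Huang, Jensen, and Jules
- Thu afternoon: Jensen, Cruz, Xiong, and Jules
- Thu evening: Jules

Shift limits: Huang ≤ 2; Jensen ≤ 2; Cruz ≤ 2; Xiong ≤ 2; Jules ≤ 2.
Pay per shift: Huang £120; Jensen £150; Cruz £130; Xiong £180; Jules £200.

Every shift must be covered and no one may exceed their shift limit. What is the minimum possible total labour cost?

£1360

Wed morning can only be covered by Huang and Jensen, so that assignment is forced.
Thu evening can only be covered by Jules, so that assignment is forced.
Picking the cheapest available barista for each shift independently would cost £1300, but that ignores the shift limits.
An optimal schedule: Tue evening→Cruz, Wed morning→Huang+Jensen, Wed afternoon→Jensen+Xiong, Wed evening→Xiong, Thu morning→Huang, Thu afternoon→Cruz, Thu evening→Jules.
Total: 130 + 120 + 150 + 150 + 180 + 180 + 120 + 130 + 200 = £1360.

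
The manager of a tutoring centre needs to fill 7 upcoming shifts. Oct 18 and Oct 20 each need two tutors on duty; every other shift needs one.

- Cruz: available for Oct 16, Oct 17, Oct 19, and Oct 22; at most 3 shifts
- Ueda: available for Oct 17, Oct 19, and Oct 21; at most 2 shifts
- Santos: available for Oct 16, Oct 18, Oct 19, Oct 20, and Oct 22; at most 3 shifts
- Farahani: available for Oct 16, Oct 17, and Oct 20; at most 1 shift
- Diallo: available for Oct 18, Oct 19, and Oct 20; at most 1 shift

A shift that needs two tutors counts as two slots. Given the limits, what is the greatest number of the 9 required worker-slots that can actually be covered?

Total capacity across all tutors is 3+2+3+1+1 = 10, and 9 slots are needed, so at most 9 can be filled.
An assignment achieving 9: Oct 16→Cruz, Oct 17→Cruz, Oct 18→Santos+Diallo, Oct 19→Ueda, Oct 20→Santos+Farahani, Oct 21→Ueda, Oct 22→Cruz.
Loads: Cruz 3/3, Ueda 2/2, Santos 2/3, Farahani 1/1, Diallo 1/1.

9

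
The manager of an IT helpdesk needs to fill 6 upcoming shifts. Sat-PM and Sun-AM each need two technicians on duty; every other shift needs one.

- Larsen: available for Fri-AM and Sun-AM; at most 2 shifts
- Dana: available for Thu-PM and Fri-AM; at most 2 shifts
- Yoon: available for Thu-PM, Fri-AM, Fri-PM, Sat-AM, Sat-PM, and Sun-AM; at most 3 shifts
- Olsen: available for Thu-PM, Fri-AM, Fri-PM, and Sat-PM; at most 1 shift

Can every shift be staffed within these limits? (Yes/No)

Total capacity is 8 and 8 slots are needed, so capacity alone doesn't rule it out.
Shifts {Fri-PM, Sat-AM, Sat-PM, Sun-AM} need 6 worker-slots in total, but the technicians available for any of those shifts (Larsen, Yoon, and Olsen) can supply at most 5 among them. So no valid schedule exists.

No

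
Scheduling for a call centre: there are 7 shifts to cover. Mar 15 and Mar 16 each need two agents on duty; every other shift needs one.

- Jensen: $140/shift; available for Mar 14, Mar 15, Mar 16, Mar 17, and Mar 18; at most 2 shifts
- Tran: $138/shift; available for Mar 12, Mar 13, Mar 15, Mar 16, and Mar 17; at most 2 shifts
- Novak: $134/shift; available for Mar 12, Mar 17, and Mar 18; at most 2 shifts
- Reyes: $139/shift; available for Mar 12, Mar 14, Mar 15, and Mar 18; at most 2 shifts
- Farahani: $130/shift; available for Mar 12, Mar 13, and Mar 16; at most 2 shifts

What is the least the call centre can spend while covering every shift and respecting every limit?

Picking the cheapest available agent for each shift independently would cost $1212, but that ignores the shift limits.
An optimal schedule: Mar 12→Novak, Mar 13→Farahani, Mar 14→Reyes, Mar 15→Tran+Reyes, Mar 16→Farahani+Tran, Mar 17→Novak, Mar 18→Jensen.
Total: 134 + 130 + 139 + 138 + 139 + 130 + 138 + 134 + 140 = $1222.

$1222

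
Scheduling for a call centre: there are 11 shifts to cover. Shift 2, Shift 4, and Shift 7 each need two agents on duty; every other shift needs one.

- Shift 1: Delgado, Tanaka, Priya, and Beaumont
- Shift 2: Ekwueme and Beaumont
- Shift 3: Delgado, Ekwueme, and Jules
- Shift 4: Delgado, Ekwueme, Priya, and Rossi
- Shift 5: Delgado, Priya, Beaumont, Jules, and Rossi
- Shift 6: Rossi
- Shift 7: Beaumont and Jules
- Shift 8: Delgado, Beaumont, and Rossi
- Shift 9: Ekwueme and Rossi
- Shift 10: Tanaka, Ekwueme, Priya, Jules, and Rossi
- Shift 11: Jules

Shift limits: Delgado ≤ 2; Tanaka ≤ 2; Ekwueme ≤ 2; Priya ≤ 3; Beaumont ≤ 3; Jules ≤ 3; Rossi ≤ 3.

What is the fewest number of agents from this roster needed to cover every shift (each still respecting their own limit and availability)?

14 slots to fill and no one can take more than 3, so at least ⌈14/3⌉ = 5 agents are needed.
Ekwueme, Priya, Beaumont, Jules, and Rossi alone can cover everything: Shift 1→Priya, Shift 2→Ekwueme+Beaumont, Shift 3→Ekwueme, Shift 4→Priya+Rossi, Shift 5→Priya, Shift 6→Rossi, Shift 7→Beaumont+Jules, Shift 8→Beaumont, Shift 9→Rossi, Shift 10→Jules, Shift 11→Jules.

5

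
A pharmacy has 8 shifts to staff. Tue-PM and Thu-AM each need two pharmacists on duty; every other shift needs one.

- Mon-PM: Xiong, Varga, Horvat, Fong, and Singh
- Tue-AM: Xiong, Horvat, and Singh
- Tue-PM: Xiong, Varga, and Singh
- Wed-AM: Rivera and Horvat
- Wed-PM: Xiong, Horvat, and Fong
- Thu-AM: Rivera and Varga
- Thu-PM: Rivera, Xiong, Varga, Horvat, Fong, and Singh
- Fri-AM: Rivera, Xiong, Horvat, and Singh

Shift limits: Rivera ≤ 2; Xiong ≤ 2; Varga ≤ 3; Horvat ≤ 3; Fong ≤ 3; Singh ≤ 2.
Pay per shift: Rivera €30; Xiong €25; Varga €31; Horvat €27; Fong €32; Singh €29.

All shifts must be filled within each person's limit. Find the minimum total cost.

Thu-AM can only be covered by Rivera and Varga, so that assignment is forced.
Picking the cheapest available pharmacist for each shift independently would cost €267, but that ignores the shift limits.
An optimal schedule: Mon-PM→Singh, Tue-AM→Xiong, Tue-PM→Xiong+Singh, Wed-AM→Horvat, Wed-PM→Horvat, Thu-AM→Rivera+Varga, Thu-PM→Rivera, Fri-AM→Horvat.
Total: 29 + 25 + 25 + 29 + 27 + 27 + 30 + 31 + 30 + 27 = €280.

€280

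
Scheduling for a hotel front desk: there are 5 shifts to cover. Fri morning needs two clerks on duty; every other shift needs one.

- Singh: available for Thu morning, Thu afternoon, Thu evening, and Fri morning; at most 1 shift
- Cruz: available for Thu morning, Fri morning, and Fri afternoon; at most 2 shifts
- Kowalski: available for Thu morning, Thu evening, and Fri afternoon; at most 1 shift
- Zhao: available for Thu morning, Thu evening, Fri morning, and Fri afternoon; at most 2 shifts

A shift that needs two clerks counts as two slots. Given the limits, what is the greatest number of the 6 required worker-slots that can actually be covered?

Total capacity across all clerks is 1+2+1+2 = 6, and 6 slots are needed, so at most 6 can be filled.
An assignment achieving 6: Thu morning→Zhao, Thu afternoon→Singh, Thu evening→Kowalski, Fri morning→Cruz+Zhao, Fri afternoon→Cruz.
Loads: Singh 1/1, Cruz 2/2, Kowalski 1/1, Zhao 2/2.

6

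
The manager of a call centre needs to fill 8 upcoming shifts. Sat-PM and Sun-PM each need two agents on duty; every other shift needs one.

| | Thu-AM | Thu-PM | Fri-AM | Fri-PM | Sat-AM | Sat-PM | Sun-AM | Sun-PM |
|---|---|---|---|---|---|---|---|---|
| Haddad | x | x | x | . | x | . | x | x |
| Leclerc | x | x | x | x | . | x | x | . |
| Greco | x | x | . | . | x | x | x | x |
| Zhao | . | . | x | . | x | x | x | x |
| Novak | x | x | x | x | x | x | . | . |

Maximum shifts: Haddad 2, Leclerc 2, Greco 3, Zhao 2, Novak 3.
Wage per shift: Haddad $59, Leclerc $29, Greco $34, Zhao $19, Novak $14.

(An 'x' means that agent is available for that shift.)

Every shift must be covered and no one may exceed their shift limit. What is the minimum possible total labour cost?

$240

Picking the cheapest available agent for each shift independently would cost $175, but that ignores the shift limits.
An optimal schedule: Thu-AM→Novak, Thu-PM→Novak, Fri-AM→Zhao, Fri-PM→Novak, Sat-AM→Greco, Sat-PM→Leclerc+Greco, Sun-AM→Leclerc, Sun-PM→Zhao+Greco.
Total: 14 + 14 + 19 + 14 + 34 + 29 + 34 + 29 + 19 + 34 = $240.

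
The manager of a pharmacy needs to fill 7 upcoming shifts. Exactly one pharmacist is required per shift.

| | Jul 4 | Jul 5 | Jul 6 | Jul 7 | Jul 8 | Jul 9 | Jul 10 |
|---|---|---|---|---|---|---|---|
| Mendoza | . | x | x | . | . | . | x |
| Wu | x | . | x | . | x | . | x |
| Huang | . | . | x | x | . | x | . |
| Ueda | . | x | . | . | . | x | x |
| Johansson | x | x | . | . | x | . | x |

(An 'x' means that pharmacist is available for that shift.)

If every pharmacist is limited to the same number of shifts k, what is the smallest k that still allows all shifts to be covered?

With 5 pharmacists and 7 worker-slots to fill, someone must work at least ⌈7/5⌉ = 2 shifts, so k ≥ 2.
k = 2 works: Jul 4→Wu, Jul 5→Mendoza, Jul 6→Mendoza, Jul 7→Huang, Jul 8→Wu, Jul 9→Huang, Jul 10→Ueda.
Loads: Mendoza 2, Wu 2, Huang 2, Ueda 1, Johansson 0 — all ≤ 2.

2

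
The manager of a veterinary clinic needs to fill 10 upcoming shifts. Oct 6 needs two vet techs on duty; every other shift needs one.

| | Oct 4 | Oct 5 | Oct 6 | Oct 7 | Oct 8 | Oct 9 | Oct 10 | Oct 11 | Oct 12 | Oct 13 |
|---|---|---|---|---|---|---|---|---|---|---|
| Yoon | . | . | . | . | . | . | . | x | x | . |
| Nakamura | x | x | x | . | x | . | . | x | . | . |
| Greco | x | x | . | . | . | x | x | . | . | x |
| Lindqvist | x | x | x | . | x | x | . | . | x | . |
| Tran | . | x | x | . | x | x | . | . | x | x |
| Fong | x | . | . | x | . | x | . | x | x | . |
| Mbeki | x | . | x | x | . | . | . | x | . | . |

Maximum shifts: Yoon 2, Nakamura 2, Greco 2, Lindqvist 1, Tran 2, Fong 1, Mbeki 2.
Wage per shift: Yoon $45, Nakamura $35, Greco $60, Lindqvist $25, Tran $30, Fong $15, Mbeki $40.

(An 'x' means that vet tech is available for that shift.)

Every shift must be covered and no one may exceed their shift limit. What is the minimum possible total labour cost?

Oct 10 can only be covered by Greco, so that assignment is forced.
Picking the cheapest available vet tech for each shift independently would cost $270, but that ignores the shift limits.
An optimal schedule: Oct 4→Mbeki, Oct 5→Nakamura, Oct 6→Nakamura+Mbeki, Oct 7→Fong, Oct 8→Lindqvist, Oct 9→Tran, Oct 10→Greco, Oct 11→Yoon, Oct 12→Yoon, Oct 13→Tran.
Total: 40 + 35 + 35 + 40 + 15 + 25 + 30 + 60 + 45 + 45 + 30 = $400.

$400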